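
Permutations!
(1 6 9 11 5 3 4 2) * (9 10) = (1 6 10 9 11 5 3 4 2) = [0, 6, 1, 4, 2, 3, 10, 7, 8, 11, 9, 5]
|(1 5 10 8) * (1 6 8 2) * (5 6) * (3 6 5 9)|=|(1 5 10 2)(3 6 8 9)|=4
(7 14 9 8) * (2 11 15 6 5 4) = (2 11 15 6 5 4)(7 14 9 8) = [0, 1, 11, 3, 2, 4, 5, 14, 7, 8, 10, 15, 12, 13, 9, 6]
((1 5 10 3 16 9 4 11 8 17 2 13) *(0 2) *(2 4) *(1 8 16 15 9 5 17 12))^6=(0 3 12 16 2)(1 5 13 4 15)(8 11 9 17 10)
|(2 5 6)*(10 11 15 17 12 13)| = |(2 5 6)(10 11 15 17 12 13)| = 6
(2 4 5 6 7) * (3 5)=(2 4 3 5 6 7)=[0, 1, 4, 5, 3, 6, 7, 2]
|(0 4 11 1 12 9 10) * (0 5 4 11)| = 8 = |(0 11 1 12 9 10 5 4)|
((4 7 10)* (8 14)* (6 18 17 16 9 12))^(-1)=((4 7 10)(6 18 17 16 9 12)(8 14))^(-1)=(4 10 7)(6 12 9 16 17 18)(8 14)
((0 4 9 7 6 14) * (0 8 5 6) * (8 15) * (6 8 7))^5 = (0 15 6 4 7 14 9)(5 8)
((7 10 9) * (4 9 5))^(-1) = (4 5 10 7 9)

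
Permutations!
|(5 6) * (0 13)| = |(0 13)(5 6)| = 2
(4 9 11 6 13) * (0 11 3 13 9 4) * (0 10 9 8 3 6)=(0 11)(3 13 10 9 6 8)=[11, 1, 2, 13, 4, 5, 8, 7, 3, 6, 9, 0, 12, 10]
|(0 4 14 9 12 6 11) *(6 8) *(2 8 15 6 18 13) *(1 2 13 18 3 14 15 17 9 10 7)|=105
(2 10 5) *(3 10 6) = (2 6 3 10 5) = [0, 1, 6, 10, 4, 2, 3, 7, 8, 9, 5]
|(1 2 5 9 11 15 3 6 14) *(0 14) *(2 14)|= |(0 2 5 9 11 15 3 6)(1 14)|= 8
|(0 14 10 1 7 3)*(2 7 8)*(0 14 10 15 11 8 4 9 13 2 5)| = 14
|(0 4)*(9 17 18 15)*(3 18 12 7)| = 14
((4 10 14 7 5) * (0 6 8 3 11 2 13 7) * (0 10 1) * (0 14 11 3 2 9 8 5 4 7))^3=(0 7 14 9 13 5 1 11 2 6 4 10 8)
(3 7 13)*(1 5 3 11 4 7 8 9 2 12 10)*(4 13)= (1 5 3 8 9 2 12 10)(4 7)(11 13)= [0, 5, 12, 8, 7, 3, 6, 4, 9, 2, 1, 13, 10, 11]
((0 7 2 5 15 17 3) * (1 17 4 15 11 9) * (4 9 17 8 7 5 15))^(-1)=(0 3 17 11 5)(1 9 15 2 7 8)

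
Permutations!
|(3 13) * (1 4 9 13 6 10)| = 7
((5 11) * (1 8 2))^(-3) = (5 11)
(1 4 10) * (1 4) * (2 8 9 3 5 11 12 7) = (2 8 9 3 5 11 12 7)(4 10) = [0, 1, 8, 5, 10, 11, 6, 2, 9, 3, 4, 12, 7]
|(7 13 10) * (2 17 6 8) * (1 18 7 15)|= 12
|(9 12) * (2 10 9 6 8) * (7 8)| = |(2 10 9 12 6 7 8)| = 7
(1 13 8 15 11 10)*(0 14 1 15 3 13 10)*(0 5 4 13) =[14, 10, 2, 0, 13, 4, 6, 7, 3, 9, 15, 5, 12, 8, 1, 11] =(0 14 1 10 15 11 5 4 13 8 3)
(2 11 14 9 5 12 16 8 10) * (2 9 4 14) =(2 11)(4 14)(5 12 16 8 10 9) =[0, 1, 11, 3, 14, 12, 6, 7, 10, 5, 9, 2, 16, 13, 4, 15, 8]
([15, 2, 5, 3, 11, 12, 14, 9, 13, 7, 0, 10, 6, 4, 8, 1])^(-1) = [10, 15, 1, 3, 13, 2, 12, 9, 14, 7, 11, 4, 5, 8, 6, 0]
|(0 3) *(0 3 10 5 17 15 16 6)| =7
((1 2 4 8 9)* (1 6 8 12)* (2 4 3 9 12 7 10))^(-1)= ((1 4 7 10 2 3 9 6 8 12))^(-1)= (1 12 8 6 9 3 2 10 7 4)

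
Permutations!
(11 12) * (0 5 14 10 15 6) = [5, 1, 2, 3, 4, 14, 0, 7, 8, 9, 15, 12, 11, 13, 10, 6] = (0 5 14 10 15 6)(11 12)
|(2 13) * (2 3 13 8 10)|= |(2 8 10)(3 13)|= 6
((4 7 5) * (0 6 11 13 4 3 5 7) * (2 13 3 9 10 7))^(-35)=(0 13 7 9 3 6 4 2 10 5 11)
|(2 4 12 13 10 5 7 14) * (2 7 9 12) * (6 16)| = |(2 4)(5 9 12 13 10)(6 16)(7 14)| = 10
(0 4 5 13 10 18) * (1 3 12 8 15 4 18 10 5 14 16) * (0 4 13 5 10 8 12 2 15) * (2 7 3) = (0 18 4 14 16 1 2 15 13 10 8)(3 7) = [18, 2, 15, 7, 14, 5, 6, 3, 0, 9, 8, 11, 12, 10, 16, 13, 1, 17, 4]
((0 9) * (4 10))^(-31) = ((0 9)(4 10))^(-31) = (0 9)(4 10)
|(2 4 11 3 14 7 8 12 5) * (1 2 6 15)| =|(1 2 4 11 3 14 7 8 12 5 6 15)| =12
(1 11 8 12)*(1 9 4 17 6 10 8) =(1 11)(4 17 6 10 8 12 9) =[0, 11, 2, 3, 17, 5, 10, 7, 12, 4, 8, 1, 9, 13, 14, 15, 16, 6]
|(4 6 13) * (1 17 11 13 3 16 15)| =|(1 17 11 13 4 6 3 16 15)| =9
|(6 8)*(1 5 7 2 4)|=|(1 5 7 2 4)(6 8)|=10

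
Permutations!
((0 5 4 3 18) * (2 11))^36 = ((0 5 4 3 18)(2 11))^36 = (0 5 4 3 18)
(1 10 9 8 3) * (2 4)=(1 10 9 8 3)(2 4)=[0, 10, 4, 1, 2, 5, 6, 7, 3, 8, 9]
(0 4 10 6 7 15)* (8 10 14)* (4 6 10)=(0 6 7 15)(4 14 8)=[6, 1, 2, 3, 14, 5, 7, 15, 4, 9, 10, 11, 12, 13, 8, 0]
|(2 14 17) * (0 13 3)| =3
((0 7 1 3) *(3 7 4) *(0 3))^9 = ((0 4)(1 7))^9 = (0 4)(1 7)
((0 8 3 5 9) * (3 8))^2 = (0 5)(3 9)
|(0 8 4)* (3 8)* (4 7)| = |(0 3 8 7 4)| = 5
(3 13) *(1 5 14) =(1 5 14)(3 13) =[0, 5, 2, 13, 4, 14, 6, 7, 8, 9, 10, 11, 12, 3, 1]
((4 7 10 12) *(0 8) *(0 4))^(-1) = (0 12 10 7 4 8)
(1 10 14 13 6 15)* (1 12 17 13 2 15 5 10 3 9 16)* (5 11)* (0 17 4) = [17, 3, 15, 9, 0, 10, 11, 7, 8, 16, 14, 5, 4, 6, 2, 12, 1, 13] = (0 17 13 6 11 5 10 14 2 15 12 4)(1 3 9 16)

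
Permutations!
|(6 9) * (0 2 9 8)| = |(0 2 9 6 8)| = 5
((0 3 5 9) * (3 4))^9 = ((0 4 3 5 9))^9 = (0 9 5 3 4)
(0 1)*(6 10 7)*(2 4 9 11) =(0 1)(2 4 9 11)(6 10 7) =[1, 0, 4, 3, 9, 5, 10, 6, 8, 11, 7, 2]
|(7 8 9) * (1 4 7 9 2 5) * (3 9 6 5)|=9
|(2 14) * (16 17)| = 2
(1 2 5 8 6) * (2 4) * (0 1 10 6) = [1, 4, 5, 3, 2, 8, 10, 7, 0, 9, 6] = (0 1 4 2 5 8)(6 10)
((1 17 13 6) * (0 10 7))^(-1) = (0 7 10)(1 6 13 17)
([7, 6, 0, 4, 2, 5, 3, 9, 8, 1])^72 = (9)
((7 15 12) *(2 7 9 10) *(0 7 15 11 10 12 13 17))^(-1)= ((0 7 11 10 2 15 13 17)(9 12))^(-1)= (0 17 13 15 2 10 11 7)(9 12)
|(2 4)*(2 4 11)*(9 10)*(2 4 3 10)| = 6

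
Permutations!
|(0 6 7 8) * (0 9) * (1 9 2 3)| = |(0 6 7 8 2 3 1 9)| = 8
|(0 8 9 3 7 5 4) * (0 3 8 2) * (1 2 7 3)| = |(0 7 5 4 1 2)(8 9)| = 6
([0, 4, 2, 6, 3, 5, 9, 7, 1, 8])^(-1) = (1 8 9 6 3 4)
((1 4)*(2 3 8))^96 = ((1 4)(2 3 8))^96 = (8)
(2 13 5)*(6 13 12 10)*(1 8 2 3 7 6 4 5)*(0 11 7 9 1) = (0 11 7 6 13)(1 8 2 12 10 4 5 3 9) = [11, 8, 12, 9, 5, 3, 13, 6, 2, 1, 4, 7, 10, 0]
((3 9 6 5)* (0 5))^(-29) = (0 5 3 9 6)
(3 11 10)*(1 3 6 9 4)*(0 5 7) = [5, 3, 2, 11, 1, 7, 9, 0, 8, 4, 6, 10] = (0 5 7)(1 3 11 10 6 9 4)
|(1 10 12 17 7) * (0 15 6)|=|(0 15 6)(1 10 12 17 7)|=15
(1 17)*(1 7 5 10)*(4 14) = [0, 17, 2, 3, 14, 10, 6, 5, 8, 9, 1, 11, 12, 13, 4, 15, 16, 7] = (1 17 7 5 10)(4 14)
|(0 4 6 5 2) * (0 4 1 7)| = |(0 1 7)(2 4 6 5)| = 12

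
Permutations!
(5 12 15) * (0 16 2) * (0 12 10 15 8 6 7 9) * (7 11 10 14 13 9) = (0 16 2 12 8 6 11 10 15 5 14 13 9) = [16, 1, 12, 3, 4, 14, 11, 7, 6, 0, 15, 10, 8, 9, 13, 5, 2]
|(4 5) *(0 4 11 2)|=5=|(0 4 5 11 2)|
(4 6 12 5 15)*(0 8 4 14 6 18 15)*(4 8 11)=(0 11 4 18 15 14 6 12 5)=[11, 1, 2, 3, 18, 0, 12, 7, 8, 9, 10, 4, 5, 13, 6, 14, 16, 17, 15]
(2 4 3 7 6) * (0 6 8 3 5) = (0 6 2 4 5)(3 7 8) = [6, 1, 4, 7, 5, 0, 2, 8, 3]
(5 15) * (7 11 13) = (5 15)(7 11 13) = [0, 1, 2, 3, 4, 15, 6, 11, 8, 9, 10, 13, 12, 7, 14, 5]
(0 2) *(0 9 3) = (0 2 9 3) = [2, 1, 9, 0, 4, 5, 6, 7, 8, 3]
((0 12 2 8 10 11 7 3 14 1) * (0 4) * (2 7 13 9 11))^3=((0 12 7 3 14 1 4)(2 8 10)(9 11 13))^3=(0 3 4 7 1 12 14)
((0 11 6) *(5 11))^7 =(0 6 11 5)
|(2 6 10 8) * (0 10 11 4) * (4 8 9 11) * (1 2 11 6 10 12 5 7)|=10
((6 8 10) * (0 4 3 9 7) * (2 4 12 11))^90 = (0 11 4 9)(2 3 7 12)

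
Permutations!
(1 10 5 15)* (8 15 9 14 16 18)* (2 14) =(1 10 5 9 2 14 16 18 8 15) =[0, 10, 14, 3, 4, 9, 6, 7, 15, 2, 5, 11, 12, 13, 16, 1, 18, 17, 8]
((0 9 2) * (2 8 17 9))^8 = (8 9 17)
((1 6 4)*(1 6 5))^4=(6)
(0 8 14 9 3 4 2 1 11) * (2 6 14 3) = (0 8 3 4 6 14 9 2 1 11) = [8, 11, 1, 4, 6, 5, 14, 7, 3, 2, 10, 0, 12, 13, 9]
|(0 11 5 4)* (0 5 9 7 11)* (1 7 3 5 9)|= |(1 7 11)(3 5 4 9)|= 12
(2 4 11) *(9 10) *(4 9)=(2 9 10 4 11)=[0, 1, 9, 3, 11, 5, 6, 7, 8, 10, 4, 2]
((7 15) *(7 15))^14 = (15)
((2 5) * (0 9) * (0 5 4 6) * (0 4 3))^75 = ((0 9 5 2 3)(4 6))^75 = (9)(4 6)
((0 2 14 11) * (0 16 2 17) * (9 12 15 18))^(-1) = (0 17)(2 16 11 14)(9 18 15 12)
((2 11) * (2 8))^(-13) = (2 8 11)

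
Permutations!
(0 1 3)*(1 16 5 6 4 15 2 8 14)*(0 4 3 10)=(0 16 5 6 3 4 15 2 8 14 1 10)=[16, 10, 8, 4, 15, 6, 3, 7, 14, 9, 0, 11, 12, 13, 1, 2, 5]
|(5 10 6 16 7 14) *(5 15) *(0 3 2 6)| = |(0 3 2 6 16 7 14 15 5 10)| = 10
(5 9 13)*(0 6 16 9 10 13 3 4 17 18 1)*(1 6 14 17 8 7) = (0 14 17 18 6 16 9 3 4 8 7 1)(5 10 13) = [14, 0, 2, 4, 8, 10, 16, 1, 7, 3, 13, 11, 12, 5, 17, 15, 9, 18, 6]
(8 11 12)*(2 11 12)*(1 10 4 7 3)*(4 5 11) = [0, 10, 4, 1, 7, 11, 6, 3, 12, 9, 5, 2, 8] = (1 10 5 11 2 4 7 3)(8 12)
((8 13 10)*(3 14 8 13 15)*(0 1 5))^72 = ((0 1 5)(3 14 8 15)(10 13))^72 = (15)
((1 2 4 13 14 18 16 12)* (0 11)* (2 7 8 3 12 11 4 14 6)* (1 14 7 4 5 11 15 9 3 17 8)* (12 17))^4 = (0 5 11)(1 2 13)(3 14 9 12 15 8 16 17 18)(4 7 6)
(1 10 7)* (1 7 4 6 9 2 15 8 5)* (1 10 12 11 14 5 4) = (1 12 11 14 5 10)(2 15 8 4 6 9) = [0, 12, 15, 3, 6, 10, 9, 7, 4, 2, 1, 14, 11, 13, 5, 8]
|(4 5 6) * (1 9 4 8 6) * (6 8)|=|(1 9 4 5)|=4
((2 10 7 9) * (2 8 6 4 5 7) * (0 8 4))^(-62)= (10)(0 8 6)(4 7)(5 9)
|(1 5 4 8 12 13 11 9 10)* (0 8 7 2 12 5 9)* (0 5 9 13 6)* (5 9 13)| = |(0 8 13 11 9 10 1 5 4 7 2 12 6)| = 13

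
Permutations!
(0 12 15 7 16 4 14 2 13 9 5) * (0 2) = [12, 1, 13, 3, 14, 2, 6, 16, 8, 5, 10, 11, 15, 9, 0, 7, 4] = (0 12 15 7 16 4 14)(2 13 9 5)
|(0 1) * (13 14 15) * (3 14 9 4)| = |(0 1)(3 14 15 13 9 4)| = 6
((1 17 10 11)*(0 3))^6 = (1 10)(11 17)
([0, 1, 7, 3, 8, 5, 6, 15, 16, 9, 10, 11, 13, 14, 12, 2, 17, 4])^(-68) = (17)(2 7 15)(12 13 14)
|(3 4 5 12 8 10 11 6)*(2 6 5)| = 20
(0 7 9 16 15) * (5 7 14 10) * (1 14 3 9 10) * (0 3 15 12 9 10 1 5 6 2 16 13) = (0 15 3 10 6 2 16 12 9 13)(1 14 5 7) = [15, 14, 16, 10, 4, 7, 2, 1, 8, 13, 6, 11, 9, 0, 5, 3, 12]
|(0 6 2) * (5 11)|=6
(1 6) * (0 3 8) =[3, 6, 2, 8, 4, 5, 1, 7, 0] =(0 3 8)(1 6)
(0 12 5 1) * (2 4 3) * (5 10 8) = (0 12 10 8 5 1)(2 4 3) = [12, 0, 4, 2, 3, 1, 6, 7, 5, 9, 8, 11, 10]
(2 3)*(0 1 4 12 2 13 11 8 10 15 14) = (0 1 4 12 2 3 13 11 8 10 15 14) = [1, 4, 3, 13, 12, 5, 6, 7, 10, 9, 15, 8, 2, 11, 0, 14]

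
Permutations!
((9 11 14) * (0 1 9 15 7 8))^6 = ((0 1 9 11 14 15 7 8))^6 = (0 7 14 9)(1 8 15 11)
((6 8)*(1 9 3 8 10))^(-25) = (1 10 6 8 3 9)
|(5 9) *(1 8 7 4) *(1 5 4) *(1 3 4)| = |(1 8 7 3 4 5 9)| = 7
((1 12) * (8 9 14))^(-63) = ((1 12)(8 9 14))^(-63) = (14)(1 12)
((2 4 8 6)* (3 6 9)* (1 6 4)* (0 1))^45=((0 1 6 2)(3 4 8 9))^45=(0 1 6 2)(3 4 8 9)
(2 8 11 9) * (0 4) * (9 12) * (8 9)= (0 4)(2 9)(8 11 12)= [4, 1, 9, 3, 0, 5, 6, 7, 11, 2, 10, 12, 8]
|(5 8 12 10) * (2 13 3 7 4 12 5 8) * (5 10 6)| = 8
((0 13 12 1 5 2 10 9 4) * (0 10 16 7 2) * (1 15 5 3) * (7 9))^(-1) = ((0 13 12 15 5)(1 3)(2 16 9 4 10 7))^(-1) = (0 5 15 12 13)(1 3)(2 7 10 4 9 16)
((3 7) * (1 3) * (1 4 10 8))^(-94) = (1 7 10)(3 4 8)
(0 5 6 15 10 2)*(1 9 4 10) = (0 5 6 15 1 9 4 10 2) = [5, 9, 0, 3, 10, 6, 15, 7, 8, 4, 2, 11, 12, 13, 14, 1]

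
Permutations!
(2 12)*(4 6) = (2 12)(4 6) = [0, 1, 12, 3, 6, 5, 4, 7, 8, 9, 10, 11, 2]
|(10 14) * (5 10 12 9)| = 5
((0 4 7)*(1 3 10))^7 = (0 4 7)(1 3 10)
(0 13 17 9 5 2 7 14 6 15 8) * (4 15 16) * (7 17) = [13, 1, 17, 3, 15, 2, 16, 14, 0, 5, 10, 11, 12, 7, 6, 8, 4, 9] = (0 13 7 14 6 16 4 15 8)(2 17 9 5)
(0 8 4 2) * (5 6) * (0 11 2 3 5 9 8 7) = (0 7)(2 11)(3 5 6 9 8 4) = [7, 1, 11, 5, 3, 6, 9, 0, 4, 8, 10, 2]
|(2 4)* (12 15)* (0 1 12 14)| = |(0 1 12 15 14)(2 4)| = 10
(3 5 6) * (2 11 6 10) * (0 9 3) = (0 9 3 5 10 2 11 6) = [9, 1, 11, 5, 4, 10, 0, 7, 8, 3, 2, 6]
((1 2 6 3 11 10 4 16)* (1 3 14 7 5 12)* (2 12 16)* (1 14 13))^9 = (1 4 16 12 2 3 14 6 11 7 13 10 5)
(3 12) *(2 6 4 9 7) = (2 6 4 9 7)(3 12) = [0, 1, 6, 12, 9, 5, 4, 2, 8, 7, 10, 11, 3]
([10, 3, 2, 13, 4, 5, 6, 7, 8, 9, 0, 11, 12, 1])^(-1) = (0 10)(1 13 3)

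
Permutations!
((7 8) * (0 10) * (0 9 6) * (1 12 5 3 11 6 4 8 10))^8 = ((0 1 12 5 3 11 6)(4 8 7 10 9))^8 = (0 1 12 5 3 11 6)(4 10 8 9 7)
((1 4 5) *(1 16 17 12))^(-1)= (1 12 17 16 5 4)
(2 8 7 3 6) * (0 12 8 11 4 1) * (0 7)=[12, 7, 11, 6, 1, 5, 2, 3, 0, 9, 10, 4, 8]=(0 12 8)(1 7 3 6 2 11 4)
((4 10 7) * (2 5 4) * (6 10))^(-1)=((2 5 4 6 10 7))^(-1)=(2 7 10 6 4 5)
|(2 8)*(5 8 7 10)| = 5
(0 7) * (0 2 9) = (0 7 2 9) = [7, 1, 9, 3, 4, 5, 6, 2, 8, 0]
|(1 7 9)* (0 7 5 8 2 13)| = |(0 7 9 1 5 8 2 13)| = 8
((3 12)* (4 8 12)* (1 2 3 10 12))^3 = (1 4 2 8 3)(10 12)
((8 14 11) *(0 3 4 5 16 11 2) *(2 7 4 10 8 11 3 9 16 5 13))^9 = (0 13 7 8 3 9 2 4 14 10 16)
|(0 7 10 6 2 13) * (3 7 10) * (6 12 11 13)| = |(0 10 12 11 13)(2 6)(3 7)| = 10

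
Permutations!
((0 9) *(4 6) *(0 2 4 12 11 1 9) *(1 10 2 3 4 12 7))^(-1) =(1 7 6 4 3 9)(2 10 11 12)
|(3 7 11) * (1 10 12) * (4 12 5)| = |(1 10 5 4 12)(3 7 11)| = 15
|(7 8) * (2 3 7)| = |(2 3 7 8)| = 4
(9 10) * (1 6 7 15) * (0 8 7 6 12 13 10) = (0 8 7 15 1 12 13 10 9) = [8, 12, 2, 3, 4, 5, 6, 15, 7, 0, 9, 11, 13, 10, 14, 1]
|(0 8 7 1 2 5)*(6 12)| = 6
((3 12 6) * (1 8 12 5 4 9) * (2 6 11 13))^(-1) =(1 9 4 5 3 6 2 13 11 12 8)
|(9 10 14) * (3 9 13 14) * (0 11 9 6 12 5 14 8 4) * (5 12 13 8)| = 11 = |(0 11 9 10 3 6 13 5 14 8 4)|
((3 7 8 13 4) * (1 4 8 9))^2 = ((1 4 3 7 9)(8 13))^2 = (13)(1 3 9 4 7)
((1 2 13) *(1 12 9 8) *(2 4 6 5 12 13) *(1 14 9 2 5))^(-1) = ((1 4 6)(2 5 12)(8 14 9))^(-1) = (1 6 4)(2 12 5)(8 9 14)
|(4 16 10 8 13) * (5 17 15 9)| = |(4 16 10 8 13)(5 17 15 9)| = 20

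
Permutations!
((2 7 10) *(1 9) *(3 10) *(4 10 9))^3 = (1 2 9 10 3 4 7) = ((1 4 10 2 7 3 9))^3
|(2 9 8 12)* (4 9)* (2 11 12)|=|(2 4 9 8)(11 12)|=4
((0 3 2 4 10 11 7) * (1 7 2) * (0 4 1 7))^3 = (0 4 2 3 10 1 7 11)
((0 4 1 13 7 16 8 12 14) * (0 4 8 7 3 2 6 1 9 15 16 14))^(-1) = ((0 8 12)(1 13 3 2 6)(4 9 15 16 7 14))^(-1) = (0 12 8)(1 6 2 3 13)(4 14 7 16 15 9)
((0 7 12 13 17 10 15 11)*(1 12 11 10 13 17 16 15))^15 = (1 12 17 13 16 15 10)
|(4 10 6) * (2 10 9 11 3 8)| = 8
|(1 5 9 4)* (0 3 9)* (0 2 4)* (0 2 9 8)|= |(0 3 8)(1 5 9 2 4)|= 15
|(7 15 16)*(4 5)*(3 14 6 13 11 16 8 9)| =|(3 14 6 13 11 16 7 15 8 9)(4 5)| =10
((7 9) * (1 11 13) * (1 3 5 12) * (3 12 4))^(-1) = ((1 11 13 12)(3 5 4)(7 9))^(-1) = (1 12 13 11)(3 4 5)(7 9)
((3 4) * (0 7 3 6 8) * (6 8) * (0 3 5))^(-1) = (0 5 7)(3 8 4)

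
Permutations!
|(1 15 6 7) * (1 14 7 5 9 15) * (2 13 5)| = |(2 13 5 9 15 6)(7 14)| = 6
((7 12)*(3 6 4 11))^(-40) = (12)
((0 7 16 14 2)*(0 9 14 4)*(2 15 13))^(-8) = (16)(2 14 13 9 15)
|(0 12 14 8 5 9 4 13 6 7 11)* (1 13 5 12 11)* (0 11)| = 12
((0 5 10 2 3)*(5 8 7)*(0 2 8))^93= ((2 3)(5 10 8 7))^93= (2 3)(5 10 8 7)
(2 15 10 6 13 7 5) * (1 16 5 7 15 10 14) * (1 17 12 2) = [0, 16, 10, 3, 4, 1, 13, 7, 8, 9, 6, 11, 2, 15, 17, 14, 5, 12] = (1 16 5)(2 10 6 13 15 14 17 12)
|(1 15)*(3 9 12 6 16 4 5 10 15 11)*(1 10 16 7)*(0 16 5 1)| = 10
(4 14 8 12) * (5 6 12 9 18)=[0, 1, 2, 3, 14, 6, 12, 7, 9, 18, 10, 11, 4, 13, 8, 15, 16, 17, 5]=(4 14 8 9 18 5 6 12)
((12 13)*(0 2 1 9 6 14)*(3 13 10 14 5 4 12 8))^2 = ((0 2 1 9 6 5 4 12 10 14)(3 13 8))^2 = (0 1 6 4 10)(2 9 5 12 14)(3 8 13)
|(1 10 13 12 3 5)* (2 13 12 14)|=15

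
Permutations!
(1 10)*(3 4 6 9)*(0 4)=(0 4 6 9 3)(1 10)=[4, 10, 2, 0, 6, 5, 9, 7, 8, 3, 1]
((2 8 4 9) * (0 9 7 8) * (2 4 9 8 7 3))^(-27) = ((0 8 9 4 3 2))^(-27) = (0 4)(2 9)(3 8)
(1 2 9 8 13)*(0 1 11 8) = (0 1 2 9)(8 13 11) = [1, 2, 9, 3, 4, 5, 6, 7, 13, 0, 10, 8, 12, 11]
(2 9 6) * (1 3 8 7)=(1 3 8 7)(2 9 6)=[0, 3, 9, 8, 4, 5, 2, 1, 7, 6]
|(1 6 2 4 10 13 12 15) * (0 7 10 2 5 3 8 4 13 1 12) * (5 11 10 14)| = 36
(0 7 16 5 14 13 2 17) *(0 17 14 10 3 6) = [7, 1, 14, 6, 4, 10, 0, 16, 8, 9, 3, 11, 12, 2, 13, 15, 5, 17] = (17)(0 7 16 5 10 3 6)(2 14 13)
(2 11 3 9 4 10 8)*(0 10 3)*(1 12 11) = (0 10 8 2 1 12 11)(3 9 4) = [10, 12, 1, 9, 3, 5, 6, 7, 2, 4, 8, 0, 11]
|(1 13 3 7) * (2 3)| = 5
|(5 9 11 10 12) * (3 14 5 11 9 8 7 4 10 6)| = 10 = |(3 14 5 8 7 4 10 12 11 6)|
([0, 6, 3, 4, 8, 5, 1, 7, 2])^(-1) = (1 6)(2 8 4 3)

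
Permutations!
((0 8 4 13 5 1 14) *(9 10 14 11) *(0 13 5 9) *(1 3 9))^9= (0 1 14 9 5 8 11 13 10 3 4)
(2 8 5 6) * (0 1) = (0 1)(2 8 5 6) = [1, 0, 8, 3, 4, 6, 2, 7, 5]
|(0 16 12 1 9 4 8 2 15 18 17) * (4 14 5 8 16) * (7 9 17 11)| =18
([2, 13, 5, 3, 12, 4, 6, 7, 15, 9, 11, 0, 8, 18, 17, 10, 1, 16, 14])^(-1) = [11, 16, 0, 3, 5, 2, 6, 7, 12, 9, 15, 10, 4, 1, 18, 8, 17, 14, 13]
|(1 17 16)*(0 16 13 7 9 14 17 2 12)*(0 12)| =20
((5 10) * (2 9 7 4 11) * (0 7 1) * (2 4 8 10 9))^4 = (11)(0 5 7 9 8 1 10)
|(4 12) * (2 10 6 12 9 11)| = 7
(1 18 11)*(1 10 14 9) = (1 18 11 10 14 9) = [0, 18, 2, 3, 4, 5, 6, 7, 8, 1, 14, 10, 12, 13, 9, 15, 16, 17, 11]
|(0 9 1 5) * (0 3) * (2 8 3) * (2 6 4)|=9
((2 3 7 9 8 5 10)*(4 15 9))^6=((2 3 7 4 15 9 8 5 10))^6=(2 8 4)(3 5 15)(7 10 9)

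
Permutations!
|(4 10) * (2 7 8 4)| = |(2 7 8 4 10)| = 5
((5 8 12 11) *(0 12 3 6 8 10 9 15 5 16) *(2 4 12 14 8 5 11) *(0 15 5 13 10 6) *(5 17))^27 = (0 3 8 14)(5 10)(6 9)(13 17)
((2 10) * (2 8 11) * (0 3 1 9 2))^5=(0 10 1 11 2 3 8 9)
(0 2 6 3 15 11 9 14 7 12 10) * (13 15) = (0 2 6 3 13 15 11 9 14 7 12 10) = [2, 1, 6, 13, 4, 5, 3, 12, 8, 14, 0, 9, 10, 15, 7, 11]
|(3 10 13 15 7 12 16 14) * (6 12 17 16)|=8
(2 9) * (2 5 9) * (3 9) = (3 9 5) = [0, 1, 2, 9, 4, 3, 6, 7, 8, 5]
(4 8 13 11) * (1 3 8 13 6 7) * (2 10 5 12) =(1 3 8 6 7)(2 10 5 12)(4 13 11) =[0, 3, 10, 8, 13, 12, 7, 1, 6, 9, 5, 4, 2, 11]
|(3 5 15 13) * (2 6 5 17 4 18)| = |(2 6 5 15 13 3 17 4 18)| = 9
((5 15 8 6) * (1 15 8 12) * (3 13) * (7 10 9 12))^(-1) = ((1 15 7 10 9 12)(3 13)(5 8 6))^(-1) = (1 12 9 10 7 15)(3 13)(5 6 8)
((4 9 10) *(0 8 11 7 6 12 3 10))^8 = ((0 8 11 7 6 12 3 10 4 9))^8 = (0 4 3 6 11)(7 8 9 10 12)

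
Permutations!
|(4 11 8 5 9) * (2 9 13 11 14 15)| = 20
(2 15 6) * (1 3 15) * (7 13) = (1 3 15 6 2)(7 13) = [0, 3, 1, 15, 4, 5, 2, 13, 8, 9, 10, 11, 12, 7, 14, 6]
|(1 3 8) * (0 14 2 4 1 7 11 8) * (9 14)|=21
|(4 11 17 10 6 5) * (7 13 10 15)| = |(4 11 17 15 7 13 10 6 5)| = 9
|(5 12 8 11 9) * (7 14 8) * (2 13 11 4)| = |(2 13 11 9 5 12 7 14 8 4)| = 10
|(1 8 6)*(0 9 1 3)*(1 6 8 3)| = 5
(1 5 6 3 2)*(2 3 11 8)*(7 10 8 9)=[0, 5, 1, 3, 4, 6, 11, 10, 2, 7, 8, 9]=(1 5 6 11 9 7 10 8 2)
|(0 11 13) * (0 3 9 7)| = 6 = |(0 11 13 3 9 7)|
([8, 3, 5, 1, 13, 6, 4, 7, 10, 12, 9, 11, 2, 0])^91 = [8, 3, 5, 1, 13, 6, 4, 7, 10, 12, 9, 11, 2, 0]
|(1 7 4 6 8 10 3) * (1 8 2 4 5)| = 3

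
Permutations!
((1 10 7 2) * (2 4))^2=(1 7 2 10 4)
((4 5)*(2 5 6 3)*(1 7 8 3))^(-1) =((1 7 8 3 2 5 4 6))^(-1) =(1 6 4 5 2 3 8 7)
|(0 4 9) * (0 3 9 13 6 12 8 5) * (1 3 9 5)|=|(0 4 13 6 12 8 1 3 5)|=9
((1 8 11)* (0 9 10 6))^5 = ((0 9 10 6)(1 8 11))^5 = (0 9 10 6)(1 11 8)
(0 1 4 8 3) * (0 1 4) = [4, 0, 2, 1, 8, 5, 6, 7, 3] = (0 4 8 3 1)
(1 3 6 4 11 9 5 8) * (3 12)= (1 12 3 6 4 11 9 5 8)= [0, 12, 2, 6, 11, 8, 4, 7, 1, 5, 10, 9, 3]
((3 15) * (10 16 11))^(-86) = (10 16 11)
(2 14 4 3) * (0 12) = (0 12)(2 14 4 3) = [12, 1, 14, 2, 3, 5, 6, 7, 8, 9, 10, 11, 0, 13, 4]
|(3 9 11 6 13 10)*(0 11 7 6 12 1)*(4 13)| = 28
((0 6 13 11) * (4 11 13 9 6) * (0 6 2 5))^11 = (13)(0 9 4 2 11 5 6)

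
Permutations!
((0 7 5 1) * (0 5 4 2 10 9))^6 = (10)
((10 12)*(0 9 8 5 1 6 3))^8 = ((0 9 8 5 1 6 3)(10 12))^8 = (12)(0 9 8 5 1 6 3)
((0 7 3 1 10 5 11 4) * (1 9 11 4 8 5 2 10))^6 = (0 5 11 3)(4 8 9 7)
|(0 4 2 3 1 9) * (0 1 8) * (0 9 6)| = |(0 4 2 3 8 9 1 6)| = 8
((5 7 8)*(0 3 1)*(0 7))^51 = ((0 3 1 7 8 5))^51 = (0 7)(1 5)(3 8)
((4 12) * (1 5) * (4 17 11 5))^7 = (1 4 12 17 11 5)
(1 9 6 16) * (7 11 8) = (1 9 6 16)(7 11 8) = [0, 9, 2, 3, 4, 5, 16, 11, 7, 6, 10, 8, 12, 13, 14, 15, 1]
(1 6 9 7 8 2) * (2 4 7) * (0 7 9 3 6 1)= [7, 1, 0, 6, 9, 5, 3, 8, 4, 2]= (0 7 8 4 9 2)(3 6)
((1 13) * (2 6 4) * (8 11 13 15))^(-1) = ((1 15 8 11 13)(2 6 4))^(-1) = (1 13 11 8 15)(2 4 6)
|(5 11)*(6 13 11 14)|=5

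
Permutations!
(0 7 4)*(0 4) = (0 7) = [7, 1, 2, 3, 4, 5, 6, 0]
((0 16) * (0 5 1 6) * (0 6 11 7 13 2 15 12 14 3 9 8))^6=(0 13 9 11 14 5 15)(1 12 16 2 8 7 3)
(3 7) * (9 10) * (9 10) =(10)(3 7) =[0, 1, 2, 7, 4, 5, 6, 3, 8, 9, 10]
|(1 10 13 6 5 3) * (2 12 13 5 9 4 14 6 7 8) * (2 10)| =36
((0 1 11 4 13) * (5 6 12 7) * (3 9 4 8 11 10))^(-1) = (0 13 4 9 3 10 1)(5 7 12 6)(8 11) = ((0 1 10 3 9 4 13)(5 6 12 7)(8 11))^(-1)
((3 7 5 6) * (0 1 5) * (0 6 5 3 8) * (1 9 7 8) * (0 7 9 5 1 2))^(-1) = (9)(0 2 6 7 8 3 1 5)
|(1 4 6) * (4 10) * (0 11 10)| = |(0 11 10 4 6 1)| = 6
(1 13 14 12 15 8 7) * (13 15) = [0, 15, 2, 3, 4, 5, 6, 1, 7, 9, 10, 11, 13, 14, 12, 8] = (1 15 8 7)(12 13 14)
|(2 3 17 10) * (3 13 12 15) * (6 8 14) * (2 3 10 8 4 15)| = |(2 13 12)(3 17 8 14 6 4 15 10)| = 24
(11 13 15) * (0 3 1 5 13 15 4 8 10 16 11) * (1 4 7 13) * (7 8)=(0 3 4 7 13 8 10 16 11 15)(1 5)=[3, 5, 2, 4, 7, 1, 6, 13, 10, 9, 16, 15, 12, 8, 14, 0, 11]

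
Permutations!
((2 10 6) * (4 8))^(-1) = (2 6 10)(4 8)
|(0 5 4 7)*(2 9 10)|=|(0 5 4 7)(2 9 10)|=12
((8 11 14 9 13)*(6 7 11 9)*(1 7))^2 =((1 7 11 14 6)(8 9 13))^2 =(1 11 6 7 14)(8 13 9)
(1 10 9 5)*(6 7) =(1 10 9 5)(6 7) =[0, 10, 2, 3, 4, 1, 7, 6, 8, 5, 9]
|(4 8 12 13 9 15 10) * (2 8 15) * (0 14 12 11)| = 24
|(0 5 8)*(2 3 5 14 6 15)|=|(0 14 6 15 2 3 5 8)|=8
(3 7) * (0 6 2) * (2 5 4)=(0 6 5 4 2)(3 7)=[6, 1, 0, 7, 2, 4, 5, 3]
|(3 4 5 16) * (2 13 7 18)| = |(2 13 7 18)(3 4 5 16)| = 4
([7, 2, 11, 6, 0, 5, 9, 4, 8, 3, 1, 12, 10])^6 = (1 2 11 12 10)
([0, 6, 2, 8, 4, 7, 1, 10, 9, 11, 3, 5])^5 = [0, 6, 2, 7, 4, 9, 1, 11, 10, 3, 5, 8]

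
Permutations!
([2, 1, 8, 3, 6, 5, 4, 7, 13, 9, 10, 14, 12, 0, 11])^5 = (0 2 8 13)(4 6)(11 14)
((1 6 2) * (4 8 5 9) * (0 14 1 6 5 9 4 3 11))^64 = ((0 14 1 5 4 8 9 3 11)(2 6))^64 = (0 14 1 5 4 8 9 3 11)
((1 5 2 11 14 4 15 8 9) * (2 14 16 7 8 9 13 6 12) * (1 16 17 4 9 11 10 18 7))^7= ((1 5 14 9 16)(2 10 18 7 8 13 6 12)(4 15 11 17))^7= (1 14 16 5 9)(2 12 6 13 8 7 18 10)(4 17 11 15)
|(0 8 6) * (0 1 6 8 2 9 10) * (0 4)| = 10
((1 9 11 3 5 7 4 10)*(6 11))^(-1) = ((1 9 6 11 3 5 7 4 10))^(-1) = (1 10 4 7 5 3 11 6 9)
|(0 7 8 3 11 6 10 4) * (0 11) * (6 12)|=|(0 7 8 3)(4 11 12 6 10)|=20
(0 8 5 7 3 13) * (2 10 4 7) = [8, 1, 10, 13, 7, 2, 6, 3, 5, 9, 4, 11, 12, 0] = (0 8 5 2 10 4 7 3 13)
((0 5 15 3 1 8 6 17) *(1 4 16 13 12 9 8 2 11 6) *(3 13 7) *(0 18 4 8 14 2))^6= ((0 5 15 13 12 9 14 2 11 6 17 18 4 16 7 3 8 1))^6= (0 14 4)(1 9 18)(2 16 5)(3 13 6)(7 15 11)(8 12 17)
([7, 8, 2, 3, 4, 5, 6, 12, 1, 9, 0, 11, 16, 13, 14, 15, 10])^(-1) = [10, 8, 2, 3, 4, 5, 6, 0, 1, 9, 16, 11, 7, 13, 14, 15, 12]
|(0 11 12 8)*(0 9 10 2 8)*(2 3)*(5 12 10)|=9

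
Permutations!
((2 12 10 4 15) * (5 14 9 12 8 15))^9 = (15)(4 9)(5 12)(10 14) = ((2 8 15)(4 5 14 9 12 10))^9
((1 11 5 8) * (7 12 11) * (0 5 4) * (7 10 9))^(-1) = (0 4 11 12 7 9 10 1 8 5)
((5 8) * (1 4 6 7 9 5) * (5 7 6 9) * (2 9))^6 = ((1 4 2 9 7 5 8))^6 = (1 8 5 7 9 2 4)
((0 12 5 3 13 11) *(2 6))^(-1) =((0 12 5 3 13 11)(2 6))^(-1) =(0 11 13 3 5 12)(2 6)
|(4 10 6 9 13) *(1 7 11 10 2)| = 9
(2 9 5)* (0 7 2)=(0 7 2 9 5)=[7, 1, 9, 3, 4, 0, 6, 2, 8, 5]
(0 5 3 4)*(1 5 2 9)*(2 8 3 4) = (0 8 3 2 9 1 5 4) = [8, 5, 9, 2, 0, 4, 6, 7, 3, 1]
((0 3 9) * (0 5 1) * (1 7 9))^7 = (0 3 1)(5 7 9)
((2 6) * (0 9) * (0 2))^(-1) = (0 6 2 9)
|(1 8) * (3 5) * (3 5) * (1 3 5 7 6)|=|(1 8 3 5 7 6)|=6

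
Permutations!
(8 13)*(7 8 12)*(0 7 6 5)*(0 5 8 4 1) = (0 7 4 1)(6 8 13 12) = [7, 0, 2, 3, 1, 5, 8, 4, 13, 9, 10, 11, 6, 12]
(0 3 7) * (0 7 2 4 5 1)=(7)(0 3 2 4 5 1)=[3, 0, 4, 2, 5, 1, 6, 7]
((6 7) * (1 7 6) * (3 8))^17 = (1 7)(3 8)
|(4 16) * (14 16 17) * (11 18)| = |(4 17 14 16)(11 18)| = 4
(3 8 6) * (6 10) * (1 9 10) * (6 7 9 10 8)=(1 10 7 9 8)(3 6)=[0, 10, 2, 6, 4, 5, 3, 9, 1, 8, 7]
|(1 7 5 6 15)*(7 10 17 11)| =8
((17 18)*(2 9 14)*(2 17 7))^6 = ((2 9 14 17 18 7))^6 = (18)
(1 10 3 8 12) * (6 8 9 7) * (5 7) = (1 10 3 9 5 7 6 8 12) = [0, 10, 2, 9, 4, 7, 8, 6, 12, 5, 3, 11, 1]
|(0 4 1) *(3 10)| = 6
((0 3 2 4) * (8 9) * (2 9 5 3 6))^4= (9)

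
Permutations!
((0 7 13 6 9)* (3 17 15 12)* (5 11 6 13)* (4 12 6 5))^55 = (0 7 4 12 3 17 15 6 9)(5 11)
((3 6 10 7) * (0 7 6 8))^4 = (10)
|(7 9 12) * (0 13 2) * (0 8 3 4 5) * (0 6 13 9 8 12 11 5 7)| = |(0 9 11 5 6 13 2 12)(3 4 7 8)| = 8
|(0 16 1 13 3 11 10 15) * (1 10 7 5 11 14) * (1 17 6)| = |(0 16 10 15)(1 13 3 14 17 6)(5 11 7)| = 12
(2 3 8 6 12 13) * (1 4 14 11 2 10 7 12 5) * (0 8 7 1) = (0 8 6 5)(1 4 14 11 2 3 7 12 13 10) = [8, 4, 3, 7, 14, 0, 5, 12, 6, 9, 1, 2, 13, 10, 11]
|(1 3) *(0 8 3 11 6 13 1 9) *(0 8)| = |(1 11 6 13)(3 9 8)| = 12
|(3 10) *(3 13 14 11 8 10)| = |(8 10 13 14 11)| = 5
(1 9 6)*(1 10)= (1 9 6 10)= [0, 9, 2, 3, 4, 5, 10, 7, 8, 6, 1]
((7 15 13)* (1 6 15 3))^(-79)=(1 3 7 13 15 6)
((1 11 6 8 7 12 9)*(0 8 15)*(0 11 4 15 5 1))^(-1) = ((0 8 7 12 9)(1 4 15 11 6 5))^(-1) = (0 9 12 7 8)(1 5 6 11 15 4)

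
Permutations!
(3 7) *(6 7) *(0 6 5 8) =(0 6 7 3 5 8) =[6, 1, 2, 5, 4, 8, 7, 3, 0]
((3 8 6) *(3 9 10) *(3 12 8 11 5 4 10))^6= (3 8 4)(5 9 12)(6 10 11)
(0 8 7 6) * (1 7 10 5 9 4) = (0 8 10 5 9 4 1 7 6) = [8, 7, 2, 3, 1, 9, 0, 6, 10, 4, 5]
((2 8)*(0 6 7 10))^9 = (0 6 7 10)(2 8) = ((0 6 7 10)(2 8))^9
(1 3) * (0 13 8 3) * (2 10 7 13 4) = (0 4 2 10 7 13 8 3 1) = [4, 0, 10, 1, 2, 5, 6, 13, 3, 9, 7, 11, 12, 8]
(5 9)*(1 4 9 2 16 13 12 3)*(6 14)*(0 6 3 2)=(0 6 14 3 1 4 9 5)(2 16 13 12)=[6, 4, 16, 1, 9, 0, 14, 7, 8, 5, 10, 11, 2, 12, 3, 15, 13]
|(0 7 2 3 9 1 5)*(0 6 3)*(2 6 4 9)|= 20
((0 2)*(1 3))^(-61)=(0 2)(1 3)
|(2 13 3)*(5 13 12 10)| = |(2 12 10 5 13 3)| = 6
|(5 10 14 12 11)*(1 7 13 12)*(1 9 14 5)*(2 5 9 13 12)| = 12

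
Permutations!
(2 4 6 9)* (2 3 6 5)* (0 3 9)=(9)(0 3 6)(2 4 5)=[3, 1, 4, 6, 5, 2, 0, 7, 8, 9]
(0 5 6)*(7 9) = [5, 1, 2, 3, 4, 6, 0, 9, 8, 7] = (0 5 6)(7 9)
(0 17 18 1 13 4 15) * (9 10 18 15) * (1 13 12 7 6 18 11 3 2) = (0 17 15)(1 12 7 6 18 13 4 9 10 11 3 2) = [17, 12, 1, 2, 9, 5, 18, 6, 8, 10, 11, 3, 7, 4, 14, 0, 16, 15, 13]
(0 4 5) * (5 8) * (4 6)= (0 6 4 8 5)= [6, 1, 2, 3, 8, 0, 4, 7, 5]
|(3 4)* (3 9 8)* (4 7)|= 5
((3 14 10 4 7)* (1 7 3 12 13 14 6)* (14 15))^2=((1 7 12 13 15 14 10 4 3 6))^2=(1 12 15 10 3)(4 6 7 13 14)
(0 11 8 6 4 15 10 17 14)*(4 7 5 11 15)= (0 15 10 17 14)(5 11 8 6 7)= [15, 1, 2, 3, 4, 11, 7, 5, 6, 9, 17, 8, 12, 13, 0, 10, 16, 14]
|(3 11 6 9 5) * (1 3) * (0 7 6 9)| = |(0 7 6)(1 3 11 9 5)| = 15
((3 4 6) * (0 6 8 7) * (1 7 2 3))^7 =((0 6 1 7)(2 3 4 8))^7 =(0 7 1 6)(2 8 4 3)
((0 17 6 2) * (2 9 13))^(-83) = (0 17 6 9 13 2)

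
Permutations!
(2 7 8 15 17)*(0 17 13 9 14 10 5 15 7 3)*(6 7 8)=(0 17 2 3)(5 15 13 9 14 10)(6 7)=[17, 1, 3, 0, 4, 15, 7, 6, 8, 14, 5, 11, 12, 9, 10, 13, 16, 2]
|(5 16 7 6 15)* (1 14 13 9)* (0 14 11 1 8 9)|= |(0 14 13)(1 11)(5 16 7 6 15)(8 9)|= 30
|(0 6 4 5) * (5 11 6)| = |(0 5)(4 11 6)| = 6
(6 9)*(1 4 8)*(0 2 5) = (0 2 5)(1 4 8)(6 9) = [2, 4, 5, 3, 8, 0, 9, 7, 1, 6]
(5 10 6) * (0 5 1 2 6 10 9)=[5, 2, 6, 3, 4, 9, 1, 7, 8, 0, 10]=(10)(0 5 9)(1 2 6)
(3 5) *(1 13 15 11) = (1 13 15 11)(3 5) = [0, 13, 2, 5, 4, 3, 6, 7, 8, 9, 10, 1, 12, 15, 14, 11]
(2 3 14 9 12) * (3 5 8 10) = [0, 1, 5, 14, 4, 8, 6, 7, 10, 12, 3, 11, 2, 13, 9] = (2 5 8 10 3 14 9 12)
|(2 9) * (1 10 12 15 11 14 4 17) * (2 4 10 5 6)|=35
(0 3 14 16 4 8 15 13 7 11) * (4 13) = (0 3 14 16 13 7 11)(4 8 15) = [3, 1, 2, 14, 8, 5, 6, 11, 15, 9, 10, 0, 12, 7, 16, 4, 13]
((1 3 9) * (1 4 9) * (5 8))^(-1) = (1 3)(4 9)(5 8)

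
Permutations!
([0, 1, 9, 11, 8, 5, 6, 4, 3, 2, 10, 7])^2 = [0, 1, 2, 7, 3, 5, 6, 8, 11, 9, 10, 4]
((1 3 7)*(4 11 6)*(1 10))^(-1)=(1 10 7 3)(4 6 11)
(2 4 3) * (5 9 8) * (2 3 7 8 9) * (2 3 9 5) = (2 4 7 8)(3 9 5) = [0, 1, 4, 9, 7, 3, 6, 8, 2, 5]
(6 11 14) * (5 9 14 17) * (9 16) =(5 16 9 14 6 11 17) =[0, 1, 2, 3, 4, 16, 11, 7, 8, 14, 10, 17, 12, 13, 6, 15, 9, 5]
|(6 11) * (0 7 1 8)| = 4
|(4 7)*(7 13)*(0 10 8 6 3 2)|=|(0 10 8 6 3 2)(4 13 7)|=6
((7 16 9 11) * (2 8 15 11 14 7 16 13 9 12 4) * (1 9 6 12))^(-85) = ((1 9 14 7 13 6 12 4 2 8 15 11 16))^(-85) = (1 12 16 6 11 13 15 7 8 14 2 9 4)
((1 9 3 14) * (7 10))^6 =(1 3)(9 14) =((1 9 3 14)(7 10))^6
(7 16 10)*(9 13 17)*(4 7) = (4 7 16 10)(9 13 17) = [0, 1, 2, 3, 7, 5, 6, 16, 8, 13, 4, 11, 12, 17, 14, 15, 10, 9]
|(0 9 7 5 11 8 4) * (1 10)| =|(0 9 7 5 11 8 4)(1 10)| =14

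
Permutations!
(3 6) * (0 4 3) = (0 4 3 6) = [4, 1, 2, 6, 3, 5, 0]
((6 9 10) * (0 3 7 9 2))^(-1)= (0 2 6 10 9 7 3)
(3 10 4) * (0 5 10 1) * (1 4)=(0 5 10 1)(3 4)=[5, 0, 2, 4, 3, 10, 6, 7, 8, 9, 1]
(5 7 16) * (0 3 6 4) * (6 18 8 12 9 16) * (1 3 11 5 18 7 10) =[11, 3, 2, 7, 0, 10, 4, 6, 12, 16, 1, 5, 9, 13, 14, 15, 18, 17, 8] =(0 11 5 10 1 3 7 6 4)(8 12 9 16 18)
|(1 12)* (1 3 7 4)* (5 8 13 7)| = |(1 12 3 5 8 13 7 4)| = 8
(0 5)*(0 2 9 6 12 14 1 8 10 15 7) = (0 5 2 9 6 12 14 1 8 10 15 7) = [5, 8, 9, 3, 4, 2, 12, 0, 10, 6, 15, 11, 14, 13, 1, 7]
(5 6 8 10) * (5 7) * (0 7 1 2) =(0 7 5 6 8 10 1 2) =[7, 2, 0, 3, 4, 6, 8, 5, 10, 9, 1]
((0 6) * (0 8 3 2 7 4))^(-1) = (0 4 7 2 3 8 6)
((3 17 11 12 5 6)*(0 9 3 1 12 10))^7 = (0 9 3 17 11 10)(1 6 5 12)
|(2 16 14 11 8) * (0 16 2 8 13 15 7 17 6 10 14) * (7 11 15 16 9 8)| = 12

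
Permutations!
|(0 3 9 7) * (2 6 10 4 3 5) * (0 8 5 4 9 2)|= |(0 4 3 2 6 10 9 7 8 5)|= 10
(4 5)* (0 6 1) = (0 6 1)(4 5) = [6, 0, 2, 3, 5, 4, 1]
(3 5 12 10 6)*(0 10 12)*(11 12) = (0 10 6 3 5)(11 12) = [10, 1, 2, 5, 4, 0, 3, 7, 8, 9, 6, 12, 11]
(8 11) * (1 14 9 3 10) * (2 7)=[0, 14, 7, 10, 4, 5, 6, 2, 11, 3, 1, 8, 12, 13, 9]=(1 14 9 3 10)(2 7)(8 11)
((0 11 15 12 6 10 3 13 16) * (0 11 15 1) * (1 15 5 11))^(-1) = ((0 5 11 15 12 6 10 3 13 16 1))^(-1) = (0 1 16 13 3 10 6 12 15 11 5)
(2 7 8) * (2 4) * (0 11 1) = (0 11 1)(2 7 8 4) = [11, 0, 7, 3, 2, 5, 6, 8, 4, 9, 10, 1]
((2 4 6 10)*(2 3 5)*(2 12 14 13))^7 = (2 14 5 10 4 13 12 3 6)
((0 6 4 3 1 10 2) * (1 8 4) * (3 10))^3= (0 3 10 6 8 2 1 4)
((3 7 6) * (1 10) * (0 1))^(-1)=(0 10 1)(3 6 7)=((0 1 10)(3 7 6))^(-1)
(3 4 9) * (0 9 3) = [9, 1, 2, 4, 3, 5, 6, 7, 8, 0] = (0 9)(3 4)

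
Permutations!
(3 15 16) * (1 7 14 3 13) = (1 7 14 3 15 16 13) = [0, 7, 2, 15, 4, 5, 6, 14, 8, 9, 10, 11, 12, 1, 3, 16, 13]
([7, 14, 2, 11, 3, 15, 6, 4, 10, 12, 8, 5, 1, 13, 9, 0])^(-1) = (0 15 5 11 3 4 7)(1 12 9 14)(8 10)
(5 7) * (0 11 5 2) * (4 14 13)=[11, 1, 0, 3, 14, 7, 6, 2, 8, 9, 10, 5, 12, 4, 13]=(0 11 5 7 2)(4 14 13)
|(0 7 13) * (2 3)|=6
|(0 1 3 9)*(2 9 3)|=4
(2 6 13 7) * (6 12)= (2 12 6 13 7)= [0, 1, 12, 3, 4, 5, 13, 2, 8, 9, 10, 11, 6, 7]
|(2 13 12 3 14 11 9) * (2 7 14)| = |(2 13 12 3)(7 14 11 9)| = 4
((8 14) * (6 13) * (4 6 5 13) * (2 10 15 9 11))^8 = ((2 10 15 9 11)(4 6)(5 13)(8 14))^8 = (2 9 10 11 15)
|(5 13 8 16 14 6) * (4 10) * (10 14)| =8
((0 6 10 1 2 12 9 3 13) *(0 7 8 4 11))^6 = ((0 6 10 1 2 12 9 3 13 7 8 4 11))^6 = (0 9 11 12 4 2 8 1 7 10 13 6 3)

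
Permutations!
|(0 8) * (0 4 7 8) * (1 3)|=|(1 3)(4 7 8)|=6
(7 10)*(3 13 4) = [0, 1, 2, 13, 3, 5, 6, 10, 8, 9, 7, 11, 12, 4] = (3 13 4)(7 10)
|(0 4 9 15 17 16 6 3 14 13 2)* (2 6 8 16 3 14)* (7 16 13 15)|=13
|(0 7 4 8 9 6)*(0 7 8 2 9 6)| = 7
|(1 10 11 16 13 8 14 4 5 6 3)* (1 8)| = 30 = |(1 10 11 16 13)(3 8 14 4 5 6)|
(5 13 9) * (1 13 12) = [0, 13, 2, 3, 4, 12, 6, 7, 8, 5, 10, 11, 1, 9] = (1 13 9 5 12)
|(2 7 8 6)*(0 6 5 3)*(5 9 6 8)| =|(0 8 9 6 2 7 5 3)| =8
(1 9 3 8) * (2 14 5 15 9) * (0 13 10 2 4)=(0 13 10 2 14 5 15 9 3 8 1 4)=[13, 4, 14, 8, 0, 15, 6, 7, 1, 3, 2, 11, 12, 10, 5, 9]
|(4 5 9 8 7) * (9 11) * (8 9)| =|(4 5 11 8 7)| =5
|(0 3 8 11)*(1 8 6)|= |(0 3 6 1 8 11)|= 6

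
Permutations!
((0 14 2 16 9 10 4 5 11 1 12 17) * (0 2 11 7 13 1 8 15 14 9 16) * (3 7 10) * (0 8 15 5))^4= (0 13 2 4 7 17 10 3 12 5 9 1 8)(11 15 14)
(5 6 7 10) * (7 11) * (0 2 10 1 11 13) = [2, 11, 10, 3, 4, 6, 13, 1, 8, 9, 5, 7, 12, 0] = (0 2 10 5 6 13)(1 11 7)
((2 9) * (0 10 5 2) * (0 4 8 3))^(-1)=(0 3 8 4 9 2 5 10)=((0 10 5 2 9 4 8 3))^(-1)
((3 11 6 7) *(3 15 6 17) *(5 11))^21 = (3 5 11 17)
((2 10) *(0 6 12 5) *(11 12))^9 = ((0 6 11 12 5)(2 10))^9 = (0 5 12 11 6)(2 10)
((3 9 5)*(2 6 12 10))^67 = (2 10 12 6)(3 9 5)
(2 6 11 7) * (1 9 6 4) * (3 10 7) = (1 9 6 11 3 10 7 2 4) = [0, 9, 4, 10, 1, 5, 11, 2, 8, 6, 7, 3]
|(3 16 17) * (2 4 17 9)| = |(2 4 17 3 16 9)| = 6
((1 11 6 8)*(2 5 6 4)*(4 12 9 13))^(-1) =((1 11 12 9 13 4 2 5 6 8))^(-1) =(1 8 6 5 2 4 13 9 12 11)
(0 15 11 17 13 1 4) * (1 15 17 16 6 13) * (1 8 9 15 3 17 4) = (0 4)(3 17 8 9 15 11 16 6 13) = [4, 1, 2, 17, 0, 5, 13, 7, 9, 15, 10, 16, 12, 3, 14, 11, 6, 8]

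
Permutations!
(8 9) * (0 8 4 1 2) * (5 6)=(0 8 9 4 1 2)(5 6)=[8, 2, 0, 3, 1, 6, 5, 7, 9, 4]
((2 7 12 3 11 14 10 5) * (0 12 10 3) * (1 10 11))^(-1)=((0 12)(1 10 5 2 7 11 14 3))^(-1)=(0 12)(1 3 14 11 7 2 5 10)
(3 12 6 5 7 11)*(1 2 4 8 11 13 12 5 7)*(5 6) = (1 2 4 8 11 3 6 7 13 12 5) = [0, 2, 4, 6, 8, 1, 7, 13, 11, 9, 10, 3, 5, 12]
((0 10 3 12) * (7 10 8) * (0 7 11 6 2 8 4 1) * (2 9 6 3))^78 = ((0 4 1)(2 8 11 3 12 7 10)(6 9))^78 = (2 8 11 3 12 7 10)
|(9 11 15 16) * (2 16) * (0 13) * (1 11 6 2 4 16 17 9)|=20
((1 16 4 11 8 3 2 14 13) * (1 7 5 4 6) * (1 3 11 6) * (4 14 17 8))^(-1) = (1 16)(2 3 6 4 11 8 17)(5 7 13 14)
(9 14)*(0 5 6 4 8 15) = (0 5 6 4 8 15)(9 14) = [5, 1, 2, 3, 8, 6, 4, 7, 15, 14, 10, 11, 12, 13, 9, 0]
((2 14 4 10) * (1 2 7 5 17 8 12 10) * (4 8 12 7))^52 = (1 14 7 17 10)(2 8 5 12 4)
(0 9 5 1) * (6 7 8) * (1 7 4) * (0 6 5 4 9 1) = [1, 6, 2, 3, 0, 7, 9, 8, 5, 4] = (0 1 6 9 4)(5 7 8)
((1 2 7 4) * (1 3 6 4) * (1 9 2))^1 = (2 7 9)(3 6 4)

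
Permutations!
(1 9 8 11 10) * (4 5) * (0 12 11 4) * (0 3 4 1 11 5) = (0 12 5 3 4)(1 9 8)(10 11) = [12, 9, 2, 4, 0, 3, 6, 7, 1, 8, 11, 10, 5]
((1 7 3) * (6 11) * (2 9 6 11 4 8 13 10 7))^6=(1 13 9 7 4)(2 10 6 3 8)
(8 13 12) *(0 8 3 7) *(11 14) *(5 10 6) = (0 8 13 12 3 7)(5 10 6)(11 14) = [8, 1, 2, 7, 4, 10, 5, 0, 13, 9, 6, 14, 3, 12, 11]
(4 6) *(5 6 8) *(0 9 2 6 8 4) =(0 9 2 6)(5 8) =[9, 1, 6, 3, 4, 8, 0, 7, 5, 2]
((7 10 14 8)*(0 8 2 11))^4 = ((0 8 7 10 14 2 11))^4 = (0 14 8 2 7 11 10)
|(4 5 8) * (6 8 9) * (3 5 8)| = |(3 5 9 6)(4 8)| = 4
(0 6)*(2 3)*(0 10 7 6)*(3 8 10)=[0, 1, 8, 2, 4, 5, 3, 6, 10, 9, 7]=(2 8 10 7 6 3)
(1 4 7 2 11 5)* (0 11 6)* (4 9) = (0 11 5 1 9 4 7 2 6) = [11, 9, 6, 3, 7, 1, 0, 2, 8, 4, 10, 5]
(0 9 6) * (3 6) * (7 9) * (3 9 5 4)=(9)(0 7 5 4 3 6)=[7, 1, 2, 6, 3, 4, 0, 5, 8, 9]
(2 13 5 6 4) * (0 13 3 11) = (0 13 5 6 4 2 3 11) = [13, 1, 3, 11, 2, 6, 4, 7, 8, 9, 10, 0, 12, 5]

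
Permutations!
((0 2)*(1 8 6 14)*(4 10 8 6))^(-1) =((0 2)(1 6 14)(4 10 8))^(-1) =(0 2)(1 14 6)(4 8 10)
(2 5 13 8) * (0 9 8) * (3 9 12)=(0 12 3 9 8 2 5 13)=[12, 1, 5, 9, 4, 13, 6, 7, 2, 8, 10, 11, 3, 0]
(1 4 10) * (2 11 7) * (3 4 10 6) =(1 10)(2 11 7)(3 4 6) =[0, 10, 11, 4, 6, 5, 3, 2, 8, 9, 1, 7]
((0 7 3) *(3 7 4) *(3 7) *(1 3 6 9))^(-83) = ((0 4 7 6 9 1 3))^(-83) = (0 4 7 6 9 1 3)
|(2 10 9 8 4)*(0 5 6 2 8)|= |(0 5 6 2 10 9)(4 8)|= 6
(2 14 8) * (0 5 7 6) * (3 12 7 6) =(0 5 6)(2 14 8)(3 12 7) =[5, 1, 14, 12, 4, 6, 0, 3, 2, 9, 10, 11, 7, 13, 8]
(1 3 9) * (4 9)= (1 3 4 9)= [0, 3, 2, 4, 9, 5, 6, 7, 8, 1]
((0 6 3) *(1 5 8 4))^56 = ((0 6 3)(1 5 8 4))^56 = (8)(0 3 6)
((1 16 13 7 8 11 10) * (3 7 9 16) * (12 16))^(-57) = ((1 3 7 8 11 10)(9 12 16 13))^(-57) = (1 8)(3 11)(7 10)(9 13 16 12)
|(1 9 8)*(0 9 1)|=|(0 9 8)|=3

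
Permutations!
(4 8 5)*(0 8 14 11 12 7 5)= (0 8)(4 14 11 12 7 5)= [8, 1, 2, 3, 14, 4, 6, 5, 0, 9, 10, 12, 7, 13, 11]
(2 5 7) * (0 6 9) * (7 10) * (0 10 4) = [6, 1, 5, 3, 0, 4, 9, 2, 8, 10, 7] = (0 6 9 10 7 2 5 4)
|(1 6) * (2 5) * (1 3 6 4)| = 2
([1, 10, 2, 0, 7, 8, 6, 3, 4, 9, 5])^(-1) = (0 3 7 4 8 5 10 1)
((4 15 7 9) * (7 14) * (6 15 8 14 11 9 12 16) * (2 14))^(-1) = ((2 14 7 12 16 6 15 11 9 4 8))^(-1) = (2 8 4 9 11 15 6 16 12 7 14)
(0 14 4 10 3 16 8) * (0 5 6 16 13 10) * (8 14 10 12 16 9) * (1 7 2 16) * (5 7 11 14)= (0 10 3 13 12 1 11 14 4)(2 16 5 6 9 8 7)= [10, 11, 16, 13, 0, 6, 9, 2, 7, 8, 3, 14, 1, 12, 4, 15, 5]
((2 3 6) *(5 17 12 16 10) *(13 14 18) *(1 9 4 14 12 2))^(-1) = ((1 9 4 14 18 13 12 16 10 5 17 2 3 6))^(-1) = (1 6 3 2 17 5 10 16 12 13 18 14 4 9)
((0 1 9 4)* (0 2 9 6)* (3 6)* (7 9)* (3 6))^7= ((0 1 6)(2 7 9 4))^7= (0 1 6)(2 4 9 7)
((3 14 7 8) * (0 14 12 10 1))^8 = (14) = ((0 14 7 8 3 12 10 1))^8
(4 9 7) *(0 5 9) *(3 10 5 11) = (0 11 3 10 5 9 7 4) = [11, 1, 2, 10, 0, 9, 6, 4, 8, 7, 5, 3]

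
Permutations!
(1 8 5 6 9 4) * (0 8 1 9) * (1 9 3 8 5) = [5, 9, 2, 8, 3, 6, 0, 7, 1, 4] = (0 5 6)(1 9 4 3 8)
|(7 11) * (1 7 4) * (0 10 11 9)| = |(0 10 11 4 1 7 9)| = 7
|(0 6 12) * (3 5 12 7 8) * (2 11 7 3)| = 20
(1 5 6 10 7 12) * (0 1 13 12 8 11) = (0 1 5 6 10 7 8 11)(12 13) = [1, 5, 2, 3, 4, 6, 10, 8, 11, 9, 7, 0, 13, 12]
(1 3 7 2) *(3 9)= (1 9 3 7 2)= [0, 9, 1, 7, 4, 5, 6, 2, 8, 3]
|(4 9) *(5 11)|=2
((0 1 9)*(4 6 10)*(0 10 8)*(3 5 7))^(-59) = ((0 1 9 10 4 6 8)(3 5 7))^(-59) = (0 4 1 6 9 8 10)(3 5 7)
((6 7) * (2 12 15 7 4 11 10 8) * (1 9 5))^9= (15)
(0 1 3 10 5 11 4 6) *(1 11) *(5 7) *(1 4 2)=[11, 3, 1, 10, 6, 4, 0, 5, 8, 9, 7, 2]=(0 11 2 1 3 10 7 5 4 6)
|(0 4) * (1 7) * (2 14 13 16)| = |(0 4)(1 7)(2 14 13 16)| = 4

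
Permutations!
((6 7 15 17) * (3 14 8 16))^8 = ((3 14 8 16)(6 7 15 17))^8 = (17)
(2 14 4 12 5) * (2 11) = (2 14 4 12 5 11) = [0, 1, 14, 3, 12, 11, 6, 7, 8, 9, 10, 2, 5, 13, 4]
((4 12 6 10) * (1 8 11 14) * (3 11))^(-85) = (14)(4 10 6 12)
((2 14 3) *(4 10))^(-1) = (2 3 14)(4 10) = ((2 14 3)(4 10))^(-1)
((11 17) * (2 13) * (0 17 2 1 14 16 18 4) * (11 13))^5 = (0 16 13 4 14 17 18 1)(2 11)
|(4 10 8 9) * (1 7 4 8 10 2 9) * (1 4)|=4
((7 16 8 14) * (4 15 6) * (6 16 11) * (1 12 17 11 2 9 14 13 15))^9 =((1 12 17 11 6 4)(2 9 14 7)(8 13 15 16))^9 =(1 11)(2 9 14 7)(4 17)(6 12)(8 13 15 16)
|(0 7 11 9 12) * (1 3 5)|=15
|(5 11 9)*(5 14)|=4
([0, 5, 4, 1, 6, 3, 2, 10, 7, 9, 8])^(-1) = (1 3 5)(2 6 4)(7 8 10)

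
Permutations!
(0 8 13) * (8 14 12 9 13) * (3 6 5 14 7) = (0 7 3 6 5 14 12 9 13) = [7, 1, 2, 6, 4, 14, 5, 3, 8, 13, 10, 11, 9, 0, 12]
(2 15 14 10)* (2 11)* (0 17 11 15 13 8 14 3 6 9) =[17, 1, 13, 6, 4, 5, 9, 7, 14, 0, 15, 2, 12, 8, 10, 3, 16, 11] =(0 17 11 2 13 8 14 10 15 3 6 9)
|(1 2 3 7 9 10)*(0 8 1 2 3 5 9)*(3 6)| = 12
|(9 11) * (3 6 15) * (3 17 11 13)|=7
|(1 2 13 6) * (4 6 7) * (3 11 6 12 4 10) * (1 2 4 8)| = 28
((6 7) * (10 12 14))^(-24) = ((6 7)(10 12 14))^(-24) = (14)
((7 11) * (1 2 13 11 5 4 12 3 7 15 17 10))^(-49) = (17)(3 7 5 4 12)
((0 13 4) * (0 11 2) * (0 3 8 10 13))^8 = (2 3 8 10 13 4 11) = ((2 3 8 10 13 4 11))^8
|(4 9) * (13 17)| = |(4 9)(13 17)| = 2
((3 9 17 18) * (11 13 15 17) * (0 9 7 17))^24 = ((0 9 11 13 15)(3 7 17 18))^24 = (18)(0 15 13 11 9)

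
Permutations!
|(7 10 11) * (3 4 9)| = |(3 4 9)(7 10 11)| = 3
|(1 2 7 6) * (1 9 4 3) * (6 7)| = 6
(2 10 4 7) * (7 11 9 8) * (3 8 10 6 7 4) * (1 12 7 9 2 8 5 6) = [0, 12, 1, 5, 11, 6, 9, 8, 4, 10, 3, 2, 7] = (1 12 7 8 4 11 2)(3 5 6 9 10)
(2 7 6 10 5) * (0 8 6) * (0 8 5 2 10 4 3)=(0 5 10 2 7 8 6 4 3)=[5, 1, 7, 0, 3, 10, 4, 8, 6, 9, 2]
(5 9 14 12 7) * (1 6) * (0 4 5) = (0 4 5 9 14 12 7)(1 6) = [4, 6, 2, 3, 5, 9, 1, 0, 8, 14, 10, 11, 7, 13, 12]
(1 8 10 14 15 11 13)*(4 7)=(1 8 10 14 15 11 13)(4 7)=[0, 8, 2, 3, 7, 5, 6, 4, 10, 9, 14, 13, 12, 1, 15, 11]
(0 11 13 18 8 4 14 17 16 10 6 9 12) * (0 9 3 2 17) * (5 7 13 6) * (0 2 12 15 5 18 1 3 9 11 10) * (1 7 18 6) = (0 10 6 9 15 5 18 8 4 14 2 17 16)(1 3 12 11)(7 13) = [10, 3, 17, 12, 14, 18, 9, 13, 4, 15, 6, 1, 11, 7, 2, 5, 0, 16, 8]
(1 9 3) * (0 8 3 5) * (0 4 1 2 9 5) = (0 8 3 2 9)(1 5 4) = [8, 5, 9, 2, 1, 4, 6, 7, 3, 0]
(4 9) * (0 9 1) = [9, 0, 2, 3, 1, 5, 6, 7, 8, 4] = (0 9 4 1)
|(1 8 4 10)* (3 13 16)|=12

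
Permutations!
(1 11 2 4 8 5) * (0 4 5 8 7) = [4, 11, 5, 3, 7, 1, 6, 0, 8, 9, 10, 2] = (0 4 7)(1 11 2 5)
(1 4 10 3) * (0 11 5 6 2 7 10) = (0 11 5 6 2 7 10 3 1 4) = [11, 4, 7, 1, 0, 6, 2, 10, 8, 9, 3, 5]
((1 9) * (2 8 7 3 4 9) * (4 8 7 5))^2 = (1 7 8 4)(2 3 5 9) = ((1 2 7 3 8 5 4 9))^2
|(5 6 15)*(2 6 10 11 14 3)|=8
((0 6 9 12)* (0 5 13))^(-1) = ((0 6 9 12 5 13))^(-1) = (0 13 5 12 9 6)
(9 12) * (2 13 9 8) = [0, 1, 13, 3, 4, 5, 6, 7, 2, 12, 10, 11, 8, 9] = (2 13 9 12 8)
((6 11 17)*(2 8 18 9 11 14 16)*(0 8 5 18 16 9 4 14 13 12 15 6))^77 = (18)(6 13 12 15)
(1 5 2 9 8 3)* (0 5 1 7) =(0 5 2 9 8 3 7) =[5, 1, 9, 7, 4, 2, 6, 0, 3, 8]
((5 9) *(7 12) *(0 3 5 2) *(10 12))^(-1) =(0 2 9 5 3)(7 12 10)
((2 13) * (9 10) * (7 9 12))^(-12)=(13)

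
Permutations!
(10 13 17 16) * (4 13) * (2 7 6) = (2 7 6)(4 13 17 16 10) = [0, 1, 7, 3, 13, 5, 2, 6, 8, 9, 4, 11, 12, 17, 14, 15, 10, 16]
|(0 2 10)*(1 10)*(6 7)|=|(0 2 1 10)(6 7)|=4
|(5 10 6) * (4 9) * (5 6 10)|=|(10)(4 9)|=2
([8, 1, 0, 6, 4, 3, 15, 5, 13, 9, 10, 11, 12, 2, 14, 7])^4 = (3 5 7 15 6)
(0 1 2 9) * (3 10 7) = (0 1 2 9)(3 10 7) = [1, 2, 9, 10, 4, 5, 6, 3, 8, 0, 7]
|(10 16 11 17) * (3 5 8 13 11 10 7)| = 14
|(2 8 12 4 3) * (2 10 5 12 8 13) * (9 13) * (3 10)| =|(2 9 13)(4 10 5 12)| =12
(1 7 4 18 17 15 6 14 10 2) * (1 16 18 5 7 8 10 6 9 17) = (1 8 10 2 16 18)(4 5 7)(6 14)(9 17 15) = [0, 8, 16, 3, 5, 7, 14, 4, 10, 17, 2, 11, 12, 13, 6, 9, 18, 15, 1]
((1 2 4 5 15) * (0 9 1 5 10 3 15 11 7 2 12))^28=((0 9 1 12)(2 4 10 3 15 5 11 7))^28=(2 15)(3 7)(4 5)(10 11)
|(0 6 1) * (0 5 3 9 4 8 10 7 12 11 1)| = |(0 6)(1 5 3 9 4 8 10 7 12 11)| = 10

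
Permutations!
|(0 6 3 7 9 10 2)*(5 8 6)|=|(0 5 8 6 3 7 9 10 2)|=9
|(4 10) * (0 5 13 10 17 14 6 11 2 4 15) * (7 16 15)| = |(0 5 13 10 7 16 15)(2 4 17 14 6 11)| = 42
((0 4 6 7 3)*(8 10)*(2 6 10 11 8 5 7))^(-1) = ((0 4 10 5 7 3)(2 6)(8 11))^(-1) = (0 3 7 5 10 4)(2 6)(8 11)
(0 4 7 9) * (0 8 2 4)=[0, 1, 4, 3, 7, 5, 6, 9, 2, 8]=(2 4 7 9 8)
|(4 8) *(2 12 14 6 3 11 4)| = 8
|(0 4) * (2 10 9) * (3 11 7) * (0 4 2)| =12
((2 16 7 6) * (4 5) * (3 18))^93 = ((2 16 7 6)(3 18)(4 5))^93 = (2 16 7 6)(3 18)(4 5)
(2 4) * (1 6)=(1 6)(2 4)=[0, 6, 4, 3, 2, 5, 1]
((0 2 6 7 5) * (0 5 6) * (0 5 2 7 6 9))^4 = (0 7 9)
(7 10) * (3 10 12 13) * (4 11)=(3 10 7 12 13)(4 11)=[0, 1, 2, 10, 11, 5, 6, 12, 8, 9, 7, 4, 13, 3]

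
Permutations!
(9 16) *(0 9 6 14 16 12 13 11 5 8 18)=(0 9 12 13 11 5 8 18)(6 14 16)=[9, 1, 2, 3, 4, 8, 14, 7, 18, 12, 10, 5, 13, 11, 16, 15, 6, 17, 0]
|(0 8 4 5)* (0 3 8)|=|(3 8 4 5)|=4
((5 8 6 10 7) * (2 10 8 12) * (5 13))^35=(2 12 5 13 7 10)(6 8)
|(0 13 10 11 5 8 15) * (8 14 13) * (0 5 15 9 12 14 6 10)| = |(0 8 9 12 14 13)(5 6 10 11 15)| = 30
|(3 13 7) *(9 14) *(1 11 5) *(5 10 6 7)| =8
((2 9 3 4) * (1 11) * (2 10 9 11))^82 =((1 2 11)(3 4 10 9))^82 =(1 2 11)(3 10)(4 9)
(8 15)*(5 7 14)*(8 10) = (5 7 14)(8 15 10) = [0, 1, 2, 3, 4, 7, 6, 14, 15, 9, 8, 11, 12, 13, 5, 10]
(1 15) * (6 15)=[0, 6, 2, 3, 4, 5, 15, 7, 8, 9, 10, 11, 12, 13, 14, 1]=(1 6 15)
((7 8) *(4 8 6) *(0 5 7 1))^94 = (0 6 1 7 8 5 4) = ((0 5 7 6 4 8 1))^94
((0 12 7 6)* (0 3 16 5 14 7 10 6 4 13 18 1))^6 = (0 5 1 16 18 3 13 6 4 10 7 12 14)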